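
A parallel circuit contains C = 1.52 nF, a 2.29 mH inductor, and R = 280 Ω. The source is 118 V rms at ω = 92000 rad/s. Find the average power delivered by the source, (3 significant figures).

X_L = ωL = 211 Ω
X_C = 1/(ωC) = 7150 Ω
Parallel: admittances add. Y = 1/R + 1/(jωL) + jωC
Y = (0.00357 − j0.00461) S
|Y| = 0.00583 S → |Z| = 1/|Y| = 172 Ω, ∠Z = −∠Y = 52.2°
I = V/|Z| = 688 mA
P = VI cos φ = 118 × 0.688 × cos(52.2°) = 49.7 W

49.7 W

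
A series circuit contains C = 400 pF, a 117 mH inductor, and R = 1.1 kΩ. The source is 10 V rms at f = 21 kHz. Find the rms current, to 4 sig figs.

2.719 mA

ω = 2πf = 131900 rad/s
X_L = ωL = 15440 Ω
X_C = 1/(ωC) = 18950 Ω
Net reactance X = X_L − X_C = -3509 Ω
Z = 1100 − j3509 Ω
|Z| = √(1100² + 3509²) = 3678 Ω
I = V/|Z| = 10/3678 = 2.719 mA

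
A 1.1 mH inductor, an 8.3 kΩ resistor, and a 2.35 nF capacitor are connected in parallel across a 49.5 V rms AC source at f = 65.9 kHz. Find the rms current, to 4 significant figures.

60.81 mA

ω = 2πf = 414100 rad/s
X_L = ωL = 455.5 Ω
X_C = 1/(ωC) = 1028 Ω
Parallel: admittances add. Y = 1/R + 1/(jωL) + jωC
Y = (0.0001205 − j0.001222) S
|Y| = 0.001228 S → |Z| = 1/|Y| = 814.1 Ω, ∠Z = −∠Y = 84.37°
I = V/|Z| = 49.5/814.1 = 60.81 mA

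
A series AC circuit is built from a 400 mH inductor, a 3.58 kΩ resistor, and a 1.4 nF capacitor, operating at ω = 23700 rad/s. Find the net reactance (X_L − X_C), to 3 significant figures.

-20700 Ω

X_L = ωL = 9480 Ω
X_C = 1/(ωC) = 30100 Ω
X = 9480 − 30100 = -20700 Ω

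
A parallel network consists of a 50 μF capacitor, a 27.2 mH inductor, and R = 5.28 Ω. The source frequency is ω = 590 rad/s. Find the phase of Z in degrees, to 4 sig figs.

X_L = ωL = 16.05 Ω
X_C = 1/(ωC) = 33.90 Ω
Parallel: admittances add. Y = 1/R + 1/(jωL) + jωC
Y = (0.1894 − j0.03281) S
|Y| = 0.1922 S → |Z| = 1/|Y| = 5.202 Ω, ∠Z = −∠Y = 9.829°

9.829°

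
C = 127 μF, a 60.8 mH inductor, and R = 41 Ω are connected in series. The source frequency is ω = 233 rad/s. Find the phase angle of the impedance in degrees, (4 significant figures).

-25.58°

X_L = ωL = 14.17 Ω
X_C = 1/(ωC) = 33.79 Ω
Net reactance X = X_L − X_C = -19.63 Ω
Z = 41.00 − j19.63 Ω
|Z| = √(41.00² + 19.63²) = 45.46 Ω
∠Z = arctan(-19.63/41.00) = -25.58°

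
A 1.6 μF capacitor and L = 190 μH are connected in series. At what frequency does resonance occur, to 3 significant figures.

ω₀ = 1/√(LC) = 1/√(0.00019 × 1.6e-06) = 57350 rad/s
f₀ = ω₀/(2π) = 9.13 kHz

9.13 kHz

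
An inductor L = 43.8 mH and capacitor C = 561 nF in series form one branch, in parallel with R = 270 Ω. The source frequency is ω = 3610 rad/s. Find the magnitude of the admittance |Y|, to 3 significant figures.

X_L = ωL = 158 Ω
X_C = 1/(ωC) = 494 Ω
Branch 1: Z₁ = R = 270 Ω
Branch 2 (series LC): Z₂ = j(X_L − X_C) = −j336 Ω
Parallel: Z = Z₁Z₂/(Z₁+Z₂), |Z| = 210 Ω, ∠Z = -38.8°
|Y| = 1/|Z| = 4.75 mS

4.75 mS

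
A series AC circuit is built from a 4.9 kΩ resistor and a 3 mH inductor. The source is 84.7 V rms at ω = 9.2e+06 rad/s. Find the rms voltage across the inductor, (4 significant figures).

X_L = ωL = 27600 Ω
Z = 4900 + j27600 Ω
|Z| = √(4900² + 27600²) = 28030 Ω
I = V/|Z| = 3.022 mA
V_L = I·|Z_L| = 0.003022 × 27600 = 83.40 V

83.40 V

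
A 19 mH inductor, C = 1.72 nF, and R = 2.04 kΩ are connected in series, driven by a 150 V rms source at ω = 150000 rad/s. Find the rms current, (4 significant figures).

65.69 mA

X_L = ωL = 2850 Ω
X_C = 1/(ωC) = 3876 Ω
Net reactance X = X_L − X_C = -1026 Ω
Z = 2040 − j1026 Ω
|Z| = √(2040² + 1026²) = 2283 Ω
I = V/|Z| = 150/2283 = 65.69 mA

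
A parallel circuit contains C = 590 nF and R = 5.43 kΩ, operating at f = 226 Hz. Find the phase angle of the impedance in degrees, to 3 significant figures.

-77.6°

ω = 2πf = 1420 rad/s
X_C = 1/(ωC) = 1190 Ω
Parallel: admittances add. Y = 1/R + jωC
Y = (0.000184 + j0.000838) S
|Y| = 0.000858 S → |Z| = 1/|Y| = 1170 Ω, ∠Z = −∠Y = -77.6°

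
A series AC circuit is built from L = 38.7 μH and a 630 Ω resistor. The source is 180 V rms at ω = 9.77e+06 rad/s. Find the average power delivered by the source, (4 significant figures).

X_L = ωL = 378.1 Ω
Z = 630.0 + j378.1 Ω
|Z| = √(630.0² + 378.1²) = 734.8 Ω
∠Z = arctan(378.1/630.0) = 30.97°
I = V/|Z| = 245.0 mA
P = VI cos φ = 180 × 0.2450 × cos(30.97°) = 37.81 W

37.81 W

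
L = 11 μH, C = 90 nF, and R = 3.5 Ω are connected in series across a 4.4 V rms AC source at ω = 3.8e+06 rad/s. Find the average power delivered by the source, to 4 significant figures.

X_L = ωL = 41.80 Ω
X_C = 1/(ωC) = 2.924 Ω
Net reactance X = X_L − X_C = 38.88 Ω
Z = 3.500 + j38.88 Ω
|Z| = √(3.500² + 38.88²) = 39.03 Ω
∠Z = arctan(38.88/3.500) = 84.86°
I = V/|Z| = 112.7 mA
P = VI cos φ = 4.4 × 0.1127 × cos(84.86°) = 44.47 mW

44.47 mW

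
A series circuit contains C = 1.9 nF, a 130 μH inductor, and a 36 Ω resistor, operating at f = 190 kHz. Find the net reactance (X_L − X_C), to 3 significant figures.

ω = 2πf = 1.194e+06 rad/s
X_L = ωL = 155 Ω
X_C = 1/(ωC) = 441 Ω
X = 155 − 441 = -286 Ω

-286 Ω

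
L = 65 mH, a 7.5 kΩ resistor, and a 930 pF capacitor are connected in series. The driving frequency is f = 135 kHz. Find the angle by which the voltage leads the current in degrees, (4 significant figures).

82.07°

ω = 2πf = 848200 rad/s
X_L = ωL = 55130 Ω
X_C = 1/(ωC) = 1268 Ω
Net reactance X = X_L − X_C = 53870 Ω
Z = 7500 + j53870 Ω
|Z| = √(7500² + 53870²) = 54390 Ω
∠Z = arctan(53870/7500) = 82.07°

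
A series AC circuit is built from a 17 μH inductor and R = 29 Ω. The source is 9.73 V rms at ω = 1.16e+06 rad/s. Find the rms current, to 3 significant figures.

277 mA

X_L = ωL = 19.7 Ω
Z = 29.0 + j19.7 Ω
|Z| = √(29.0² + 19.7²) = 35.1 Ω
I = V/|Z| = 9.73/35.1 = 277 mA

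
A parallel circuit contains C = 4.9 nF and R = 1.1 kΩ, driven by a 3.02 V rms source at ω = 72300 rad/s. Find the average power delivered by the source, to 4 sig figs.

8.291 mW

X_C = 1/(ωC) = 2823 Ω
Parallel: admittances add. Y = 1/R + jωC
Y = (0.0009091 + j0.0003543) S
|Y| = 0.0009757 S → |Z| = 1/|Y| = 1025 Ω, ∠Z = −∠Y = -21.29°
I = V/|Z| = 2.947 mA
P = VI cos φ = 3.02 × 0.002947 × cos(-21.29°) = 8.291 mW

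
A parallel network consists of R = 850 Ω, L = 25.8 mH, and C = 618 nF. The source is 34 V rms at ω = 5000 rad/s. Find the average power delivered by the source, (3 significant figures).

1.36 W

X_L = ωL = 129 Ω
X_C = 1/(ωC) = 324 Ω
Parallel: admittances add. Y = 1/R + 1/(jωL) + jωC
Y = (0.00118 − j0.00466) S
|Y| = 0.00481 S → |Z| = 1/|Y| = 208 Ω, ∠Z = −∠Y = 75.8°
I = V/|Z| = 163 mA
P = VI cos φ = 34 × 0.163 × cos(75.8°) = 1.36 W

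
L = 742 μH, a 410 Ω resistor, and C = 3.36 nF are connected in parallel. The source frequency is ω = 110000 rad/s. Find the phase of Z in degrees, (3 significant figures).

X_L = ωL = 81.6 Ω
X_C = 1/(ωC) = 2710 Ω
Parallel: admittances add. Y = 1/R + 1/(jωL) + jωC
Y = (0.00244 − j0.0119) S
|Y| = 0.0121 S → |Z| = 1/|Y| = 82.4 Ω, ∠Z = −∠Y = 78.4°

78.4°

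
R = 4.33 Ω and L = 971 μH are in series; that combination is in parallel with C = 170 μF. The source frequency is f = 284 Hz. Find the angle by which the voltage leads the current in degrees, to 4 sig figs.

-48.33°

ω = 2πf = 1784 rad/s
X_L = ωL = 1.733 Ω
X_C = 1/(ωC) = 3.296 Ω
Branch 1 (R+jX_L): Z₁ = 4.330 + j1.733 Ω, |Z₁| = 4.664 Ω
Branch 2 (−jX_C): Z₂ = −j3.296 Ω
Parallel: Z = Z₁Z₂/(Z₁+Z₂), |Z| = 3.340 Ω, ∠Z = -48.33°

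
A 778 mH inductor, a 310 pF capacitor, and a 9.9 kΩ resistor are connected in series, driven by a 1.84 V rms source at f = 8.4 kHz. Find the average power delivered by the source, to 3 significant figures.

67.0 μW

ω = 2πf = 52780 rad/s
X_L = ωL = 41100 Ω
X_C = 1/(ωC) = 61100 Ω
Net reactance X = X_L − X_C = -20100 Ω
Z = 9900 − j20100 Ω
|Z| = √(9900² + 20100²) = 22400 Ω
∠Z = arctan(-20100/9900) = -63.7°
I = V/|Z| = 82.3 μA
P = VI cos φ = 1.84 × 8.23e-05 × cos(-63.7°) = 67.0 μW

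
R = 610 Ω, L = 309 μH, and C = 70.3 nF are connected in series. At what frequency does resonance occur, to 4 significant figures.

34.15 kHz

ω₀ = 1/√(LC) = 1/√(0.000309 × 7.03e-08) = 214600 rad/s
f₀ = ω₀/(2π) = 34.15 kHz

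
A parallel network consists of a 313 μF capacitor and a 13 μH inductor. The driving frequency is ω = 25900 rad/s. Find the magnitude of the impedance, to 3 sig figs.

0.195 Ω

X_L = ωL = 0.337 Ω
X_C = 1/(ωC) = 0.123 Ω
Parallel: admittances add. Y = 1/(jωL) + jωC
Y = (0 + j5.14) S
|Y| = 5.14 S → |Z| = 1/|Y| = 0.195 Ω, ∠Z = −∠Y = -90.0°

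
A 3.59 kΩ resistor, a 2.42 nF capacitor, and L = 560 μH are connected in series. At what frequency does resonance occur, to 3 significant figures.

137 kHz

ω₀ = 1/√(LC) = 1/√(0.00056 × 2.42e-09) = 859000 rad/s
f₀ = ω₀/(2π) = 137 kHz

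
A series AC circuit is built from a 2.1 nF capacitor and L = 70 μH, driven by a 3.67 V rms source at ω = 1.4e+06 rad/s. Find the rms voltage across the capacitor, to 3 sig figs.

X_L = ωL = 98.0 Ω
X_C = 1/(ωC) = 340 Ω
Net reactance X = X_L − X_C = -242 Ω
Z = − j242 Ω
|Z| = √(0² + 242²) = 242 Ω
I = V/|Z| = 15.2 mA
V_C = I·|Z_C| = 0.0152 × 340 = 5.16 V

5.16 V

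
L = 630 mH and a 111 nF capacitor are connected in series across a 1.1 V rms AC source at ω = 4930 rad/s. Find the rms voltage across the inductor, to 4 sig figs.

2.672 V

X_L = ωL = 3106 Ω
X_C = 1/(ωC) = 1827 Ω
Net reactance X = X_L − X_C = 1279 Ω
Z = j1279 Ω
|Z| = √(0² + 1279²) = 1279 Ω
I = V/|Z| = 860.4 μA
V_L = I·|Z_L| = 0.0008604 × 3106 = 2.672 V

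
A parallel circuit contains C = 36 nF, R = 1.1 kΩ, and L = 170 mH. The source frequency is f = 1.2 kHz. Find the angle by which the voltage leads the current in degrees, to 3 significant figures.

ω = 2πf = 7540 rad/s
X_L = ωL = 1280 Ω
X_C = 1/(ωC) = 3680 Ω
Parallel: admittances add. Y = 1/R + 1/(jωL) + jωC
Y = (0.000909 − j0.000509) S
|Y| = 0.00104 S → |Z| = 1/|Y| = 960 Ω, ∠Z = −∠Y = 29.2°

29.2°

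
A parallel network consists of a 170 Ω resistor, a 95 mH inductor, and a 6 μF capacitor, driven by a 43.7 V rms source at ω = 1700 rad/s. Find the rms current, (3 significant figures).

311 mA

X_L = ωL = 162 Ω
X_C = 1/(ωC) = 98.0 Ω
Parallel: admittances add. Y = 1/R + 1/(jωL) + jωC
Y = (0.00588 + j0.00401) S
|Y| = 0.00712 S → |Z| = 1/|Y| = 140 Ω, ∠Z = −∠Y = -34.3°
I = V/|Z| = 43.7/140 = 311 mA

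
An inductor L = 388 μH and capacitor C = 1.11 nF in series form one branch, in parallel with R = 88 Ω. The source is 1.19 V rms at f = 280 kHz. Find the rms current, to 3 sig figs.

ω = 2πf = 1.759e+06 rad/s
X_L = ωL = 683 Ω
X_C = 1/(ωC) = 512 Ω
Branch 1: Z₁ = R = 88.0 Ω
Branch 2 (series LC): Z₂ = j(X_L − X_C) = j171 Ω
Parallel: Z = Z₁Z₂/(Z₁+Z₂), |Z| = 78.2 Ω, ∠Z = 27.3°
I = V/|Z| = 1.19/78.2 = 15.2 mA

15.2 mA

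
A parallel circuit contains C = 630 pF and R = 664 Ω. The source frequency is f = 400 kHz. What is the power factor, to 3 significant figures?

0.689

ω = 2πf = 2.513e+06 rad/s
X_C = 1/(ωC) = 632 Ω
Parallel: admittances add. Y = 1/R + jωC
Y = (0.00151 + j0.00158) S
|Y| = 0.00219 S → |Z| = 1/|Y| = 458 Ω, ∠Z = −∠Y = -46.4°
cos φ = cos(-46.4°) = 0.689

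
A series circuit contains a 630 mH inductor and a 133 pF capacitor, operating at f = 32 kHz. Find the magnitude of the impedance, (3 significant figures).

ω = 2πf = 201100 rad/s
X_L = ωL = 127000 Ω
X_C = 1/(ωC) = 37400 Ω
Net reactance X = X_L − X_C = 89300 Ω
Z = j89300 Ω
|Z| = √(0² + 89300²) = 89300 Ω

89300 Ω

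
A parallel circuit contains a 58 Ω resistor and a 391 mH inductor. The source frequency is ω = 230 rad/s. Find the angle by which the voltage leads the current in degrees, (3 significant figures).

X_L = ωL = 89.9 Ω
Parallel: admittances add. Y = 1/R + 1/(jωL)
Y = (0.0172 − j0.0111) S
|Y| = 0.0205 S → |Z| = 1/|Y| = 48.7 Ω, ∠Z = −∠Y = 32.8°

32.8°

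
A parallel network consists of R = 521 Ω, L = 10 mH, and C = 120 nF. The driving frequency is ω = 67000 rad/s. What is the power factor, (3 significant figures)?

0.281

X_L = ωL = 670 Ω
X_C = 1/(ωC) = 124 Ω
Parallel: admittances add. Y = 1/R + 1/(jωL) + jωC
Y = (0.00192 + j0.00655) S
|Y| = 0.00682 S → |Z| = 1/|Y| = 147 Ω, ∠Z = −∠Y = -73.7°
cos φ = cos(-73.7°) = 0.281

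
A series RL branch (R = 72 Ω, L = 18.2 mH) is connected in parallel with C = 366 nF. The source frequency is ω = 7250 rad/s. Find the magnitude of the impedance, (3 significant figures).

222 Ω

X_L = ωL = 132 Ω
X_C = 1/(ωC) = 377 Ω
Branch 1 (R+jX_L): Z₁ = 72.0 + j132 Ω, |Z₁| = 150 Ω
Branch 2 (−jX_C): Z₂ = −j377 Ω
Parallel: Z = Z₁Z₂/(Z₁+Z₂), |Z| = 222 Ω, ∠Z = 45.0°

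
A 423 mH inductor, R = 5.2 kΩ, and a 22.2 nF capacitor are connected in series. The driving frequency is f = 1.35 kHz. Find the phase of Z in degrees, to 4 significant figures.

ω = 2πf = 8482 rad/s
X_L = ωL = 3588 Ω
X_C = 1/(ωC) = 5310 Ω
Net reactance X = X_L − X_C = -1722 Ω
Z = 5200 − j1722 Ω
|Z| = √(5200² + 1722²) = 5478 Ω
∠Z = arctan(-1722/5200) = -18.33°

-18.33°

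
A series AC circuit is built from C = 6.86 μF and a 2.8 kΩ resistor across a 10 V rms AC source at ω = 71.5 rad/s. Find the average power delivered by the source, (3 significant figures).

X_C = 1/(ωC) = 2040 Ω
Z = 2800 − j2040 Ω
|Z| = √(2800² + 2040²) = 3460 Ω
∠Z = arctan(-2040/2800) = -36.1°
I = V/|Z| = 2.89 mA
P = VI cos φ = 10 × 0.00289 × cos(-36.1°) = 23.3 mW

23.3 mW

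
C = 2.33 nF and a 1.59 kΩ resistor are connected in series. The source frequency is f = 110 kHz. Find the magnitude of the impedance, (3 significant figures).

ω = 2πf = 691200 rad/s
X_C = 1/(ωC) = 621 Ω
Z = 1590 − j621 Ω
|Z| = √(1590² + 621²) = 1710 Ω

1710 Ω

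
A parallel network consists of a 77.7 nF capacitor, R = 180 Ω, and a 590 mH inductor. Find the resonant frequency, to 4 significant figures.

743.3 Hz

ω₀ = 1/√(LC) = 1/√(0.59 × 7.77e-08) = 4671 rad/s
f₀ = ω₀/(2π) = 743.3 Hz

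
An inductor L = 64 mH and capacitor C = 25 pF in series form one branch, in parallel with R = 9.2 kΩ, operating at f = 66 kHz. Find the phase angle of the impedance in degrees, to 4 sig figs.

-7.496°

ω = 2πf = 414700 rad/s
X_L = ωL = 26540 Ω
X_C = 1/(ωC) = 96460 Ω
Branch 1: Z₁ = R = 9200 Ω
Branch 2 (series LC): Z₂ = j(X_L − X_C) = −j69920 Ω
Parallel: Z = Z₁Z₂/(Z₁+Z₂), |Z| = 9121 Ω, ∠Z = -7.496°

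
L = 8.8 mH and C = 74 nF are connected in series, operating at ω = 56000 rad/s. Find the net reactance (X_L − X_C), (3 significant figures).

X_L = ωL = 493 Ω
X_C = 1/(ωC) = 241 Ω
X = 493 − 241 = 251 Ω

251 Ω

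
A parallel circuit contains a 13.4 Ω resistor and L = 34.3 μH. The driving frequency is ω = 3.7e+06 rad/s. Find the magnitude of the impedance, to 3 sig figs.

13.3 Ω

X_L = ωL = 127 Ω
Parallel: admittances add. Y = 1/R + 1/(jωL)
Y = (0.0746 − j0.00788) S
|Y| = 0.0750 S → |Z| = 1/|Y| = 13.3 Ω, ∠Z = −∠Y = 6.03°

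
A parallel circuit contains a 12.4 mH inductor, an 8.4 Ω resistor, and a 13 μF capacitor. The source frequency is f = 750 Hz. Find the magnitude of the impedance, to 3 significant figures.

ω = 2πf = 4712 rad/s
X_L = ωL = 58.4 Ω
X_C = 1/(ωC) = 16.3 Ω
Parallel: admittances add. Y = 1/R + 1/(jωL) + jωC
Y = (0.119 + j0.0441) S
|Y| = 0.127 S → |Z| = 1/|Y| = 7.88 Ω, ∠Z = −∠Y = -20.3°

7.88 Ω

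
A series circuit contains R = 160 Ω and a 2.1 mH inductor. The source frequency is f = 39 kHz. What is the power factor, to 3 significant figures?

0.297

ω = 2πf = 245000 rad/s
X_L = ωL = 515 Ω
Z = 160 + j515 Ω
|Z| = √(160² + 515²) = 539 Ω
∠Z = arctan(515/160) = 72.7°
cos φ = cos(72.7°) = 0.297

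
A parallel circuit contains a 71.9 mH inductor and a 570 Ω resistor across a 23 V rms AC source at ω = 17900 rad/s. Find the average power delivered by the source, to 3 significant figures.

928 mW

X_L = ωL = 1290 Ω
Parallel: admittances add. Y = 1/R + 1/(jωL)
Y = (0.00175 − j0.000777) S
|Y| = 0.00192 S → |Z| = 1/|Y| = 521 Ω, ∠Z = −∠Y = 23.9°
I = V/|Z| = 44.1 mA
P = VI cos φ = 23 × 0.0441 × cos(23.9°) = 928 mW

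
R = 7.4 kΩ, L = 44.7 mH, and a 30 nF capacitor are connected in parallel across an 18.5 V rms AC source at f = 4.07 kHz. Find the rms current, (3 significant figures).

3.20 mA

ω = 2πf = 25570 rad/s
X_L = ωL = 1140 Ω
X_C = 1/(ωC) = 1300 Ω
Parallel: admittances add. Y = 1/R + 1/(jωL) + jωC
Y = (0.000135 − j0.000108) S
|Y| = 0.000173 S → |Z| = 1/|Y| = 5790 Ω, ∠Z = −∠Y = 38.5°
I = V/|Z| = 18.5/5790 = 3.20 mA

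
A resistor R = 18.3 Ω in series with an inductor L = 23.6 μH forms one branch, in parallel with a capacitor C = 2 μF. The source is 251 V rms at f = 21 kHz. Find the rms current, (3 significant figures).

65.3 A

ω = 2πf = 131900 rad/s
X_L = ωL = 3.11 Ω
X_C = 1/(ωC) = 3.79 Ω
Branch 1 (R+jX_L): Z₁ = 18.3 + j3.11 Ω, |Z₁| = 18.6 Ω
Branch 2 (−jX_C): Z₂ = −j3.79 Ω
Parallel: Z = Z₁Z₂/(Z₁+Z₂), |Z| = 3.84 Ω, ∠Z = -78.2°
I = V/|Z| = 251/3.84 = 65.3 A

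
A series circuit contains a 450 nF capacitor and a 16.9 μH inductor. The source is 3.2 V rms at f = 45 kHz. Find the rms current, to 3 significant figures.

ω = 2πf = 282700 rad/s
X_L = ωL = 4.78 Ω
X_C = 1/(ωC) = 7.86 Ω
Net reactance X = X_L − X_C = -3.08 Ω
Z = − j3.08 Ω
|Z| = √(0² + 3.08²) = 3.08 Ω
I = V/|Z| = 3.2/3.08 = 1.04 A

1.04 A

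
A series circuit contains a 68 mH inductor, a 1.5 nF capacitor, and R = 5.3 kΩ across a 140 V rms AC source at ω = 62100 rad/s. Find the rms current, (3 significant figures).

X_L = ωL = 4220 Ω
X_C = 1/(ωC) = 10700 Ω
Net reactance X = X_L − X_C = -6510 Ω
Z = 5300 − j6510 Ω
|Z| = √(5300² + 6510²) = 8400 Ω
I = V/|Z| = 140/8400 = 16.7 mA

16.7 mA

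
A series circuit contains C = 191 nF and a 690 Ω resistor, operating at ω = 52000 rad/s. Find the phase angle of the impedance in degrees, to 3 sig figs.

-8.30°

X_C = 1/(ωC) = 101 Ω
Z = 690 − j101 Ω
|Z| = √(690² + 101²) = 697 Ω
∠Z = arctan(-101/690) = -8.30°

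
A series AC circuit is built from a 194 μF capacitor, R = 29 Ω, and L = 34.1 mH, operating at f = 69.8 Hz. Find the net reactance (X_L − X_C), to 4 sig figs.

ω = 2πf = 438.6 rad/s
X_L = ωL = 14.96 Ω
X_C = 1/(ωC) = 11.75 Ω
X = 14.96 − 11.75 = 3.202 Ω

3.202 Ω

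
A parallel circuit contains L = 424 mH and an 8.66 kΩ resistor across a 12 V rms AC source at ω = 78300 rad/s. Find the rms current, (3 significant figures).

X_L = ωL = 33200 Ω
Parallel: admittances add. Y = 1/R + 1/(jωL)
Y = (0.000115 − j3.01e-05) S
|Y| = 0.000119 S → |Z| = 1/|Y| = 8380 Ω, ∠Z = −∠Y = 14.6°
I = V/|Z| = 12/8380 = 1.43 mA

1.43 mA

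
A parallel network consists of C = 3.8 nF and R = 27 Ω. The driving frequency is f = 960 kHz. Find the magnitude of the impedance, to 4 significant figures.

22.96 Ω

ω = 2πf = 6.032e+06 rad/s
X_C = 1/(ωC) = 43.63 Ω
Parallel: admittances add. Y = 1/R + jωC
Y = (0.03704 + j0.02292) S
|Y| = 0.04356 S → |Z| = 1/|Y| = 22.96 Ω, ∠Z = −∠Y = -31.75°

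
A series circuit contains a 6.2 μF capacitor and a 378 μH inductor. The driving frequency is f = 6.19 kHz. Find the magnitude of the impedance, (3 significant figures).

ω = 2πf = 38890 rad/s
X_L = ωL = 14.7 Ω
X_C = 1/(ωC) = 4.15 Ω
Net reactance X = X_L − X_C = 10.6 Ω
Z = j10.6 Ω
|Z| = √(0² + 10.6²) = 10.6 Ω

10.6 Ω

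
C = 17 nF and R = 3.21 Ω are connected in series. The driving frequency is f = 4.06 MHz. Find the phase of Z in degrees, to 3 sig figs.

-35.7°

ω = 2πf = 2.551e+07 rad/s
X_C = 1/(ωC) = 2.31 Ω
Z = 3.21 − j2.31 Ω
|Z| = √(3.21² + 2.31²) = 3.95 Ω
∠Z = arctan(-2.31/3.21) = -35.7°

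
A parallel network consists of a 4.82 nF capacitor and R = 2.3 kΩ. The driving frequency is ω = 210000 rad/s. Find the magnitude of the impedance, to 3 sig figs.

X_C = 1/(ωC) = 988 Ω
Parallel: admittances add. Y = 1/R + jωC
Y = (0.000435 + j0.00101) S
|Y| = 0.00110 S → |Z| = 1/|Y| = 908 Ω, ∠Z = −∠Y = -66.8°

908 Ω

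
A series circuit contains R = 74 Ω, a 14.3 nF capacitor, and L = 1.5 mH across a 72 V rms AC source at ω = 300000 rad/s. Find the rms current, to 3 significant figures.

X_L = ωL = 450 Ω
X_C = 1/(ωC) = 233 Ω
Net reactance X = X_L − X_C = 217 Ω
Z = 74.0 + j217 Ω
|Z| = √(74.0² + 217²) = 229 Ω
I = V/|Z| = 72/229 = 314 mA

314 mA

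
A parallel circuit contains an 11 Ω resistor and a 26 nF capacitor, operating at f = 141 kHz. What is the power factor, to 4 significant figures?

ω = 2πf = 885900 rad/s
X_C = 1/(ωC) = 43.41 Ω
Parallel: admittances add. Y = 1/R + jωC
Y = (0.09091 + j0.02303) S
|Y| = 0.09378 S → |Z| = 1/|Y| = 10.66 Ω, ∠Z = −∠Y = -14.22°
cos φ = cos(-14.22°) = 0.9694

0.9694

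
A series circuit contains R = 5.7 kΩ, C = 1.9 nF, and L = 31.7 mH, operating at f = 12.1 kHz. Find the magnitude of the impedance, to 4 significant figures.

7270 Ω

ω = 2πf = 76030 rad/s
X_L = ωL = 2410 Ω
X_C = 1/(ωC) = 6923 Ω
Net reactance X = X_L − X_C = -4513 Ω
Z = 5700 − j4513 Ω
|Z| = √(5700² + 4513²) = 7270 Ω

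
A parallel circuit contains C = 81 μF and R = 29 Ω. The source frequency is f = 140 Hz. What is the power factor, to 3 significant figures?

0.436

ω = 2πf = 879.6 rad/s
X_C = 1/(ωC) = 14.0 Ω
Parallel: admittances add. Y = 1/R + jωC
Y = (0.0345 + j0.0713) S
|Y| = 0.0792 S → |Z| = 1/|Y| = 12.6 Ω, ∠Z = −∠Y = -64.2°
cos φ = cos(-64.2°) = 0.436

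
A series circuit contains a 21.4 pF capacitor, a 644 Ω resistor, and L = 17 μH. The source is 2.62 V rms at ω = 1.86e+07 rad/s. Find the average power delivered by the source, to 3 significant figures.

844 μW

X_L = ωL = 316 Ω
X_C = 1/(ωC) = 2510 Ω
Net reactance X = X_L − X_C = -2200 Ω
Z = 644 − j2200 Ω
|Z| = √(644² + 2200²) = 2290 Ω
∠Z = arctan(-2200/644) = -73.7°
I = V/|Z| = 1.14 mA
P = VI cos φ = 2.62 × 0.00114 × cos(-73.7°) = 844 μW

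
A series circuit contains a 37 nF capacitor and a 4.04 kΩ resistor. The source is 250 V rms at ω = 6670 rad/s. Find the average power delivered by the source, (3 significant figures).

7.71 W

X_C = 1/(ωC) = 4050 Ω
Z = 4040 − j4050 Ω
|Z| = √(4040² + 4050²) = 5720 Ω
∠Z = arctan(-4050/4040) = -45.1°
I = V/|Z| = 43.7 mA
P = VI cos φ = 250 × 0.0437 × cos(-45.1°) = 7.71 W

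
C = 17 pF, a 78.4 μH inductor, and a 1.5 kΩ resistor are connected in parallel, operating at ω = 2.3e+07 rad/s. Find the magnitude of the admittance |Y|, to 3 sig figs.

X_L = ωL = 1800 Ω
X_C = 1/(ωC) = 2560 Ω
Parallel: admittances add. Y = 1/R + 1/(jωL) + jωC
Y = (0.000667 − j0.000164) S
|Y| = 0.000686 S → |Z| = 1/|Y| = 1460 Ω, ∠Z = −∠Y = 13.8°

686 μS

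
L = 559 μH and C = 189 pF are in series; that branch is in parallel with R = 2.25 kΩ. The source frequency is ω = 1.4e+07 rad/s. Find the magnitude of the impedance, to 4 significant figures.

X_L = ωL = 7826 Ω
X_C = 1/(ωC) = 377.9 Ω
Branch 1: Z₁ = R = 2250 Ω
Branch 2 (series LC): Z₂ = j(X_L − X_C) = j7448 Ω
Parallel: Z = Z₁Z₂/(Z₁+Z₂), |Z| = 2154 Ω, ∠Z = 16.81°

2154 Ω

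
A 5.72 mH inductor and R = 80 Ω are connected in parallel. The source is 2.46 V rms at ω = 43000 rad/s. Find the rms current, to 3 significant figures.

32.3 mA

X_L = ωL = 246 Ω
Parallel: admittances add. Y = 1/R + 1/(jωL)
Y = (0.0125 − j0.00407) S
|Y| = 0.0131 S → |Z| = 1/|Y| = 76.1 Ω, ∠Z = −∠Y = 18.0°
I = V/|Z| = 2.46/76.1 = 32.3 mA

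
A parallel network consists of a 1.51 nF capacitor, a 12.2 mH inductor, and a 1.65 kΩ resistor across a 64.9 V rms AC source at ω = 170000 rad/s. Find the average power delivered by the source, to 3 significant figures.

2.55 W

X_L = ωL = 2070 Ω
X_C = 1/(ωC) = 3900 Ω
Parallel: admittances add. Y = 1/R + 1/(jωL) + jωC
Y = (0.000606 − j0.000225) S
|Y| = 0.000647 S → |Z| = 1/|Y| = 1550 Ω, ∠Z = −∠Y = 20.4°
I = V/|Z| = 42.0 mA
P = VI cos φ = 64.9 × 0.0420 × cos(20.4°) = 2.55 W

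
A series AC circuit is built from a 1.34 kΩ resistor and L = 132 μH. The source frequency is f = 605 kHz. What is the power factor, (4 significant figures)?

0.9365

ω = 2πf = 3.801e+06 rad/s
X_L = ωL = 501.8 Ω
Z = 1340 + j501.8 Ω
|Z| = √(1340² + 501.8²) = 1431 Ω
∠Z = arctan(501.8/1340) = 20.53°
cos φ = cos(20.53°) = 0.9365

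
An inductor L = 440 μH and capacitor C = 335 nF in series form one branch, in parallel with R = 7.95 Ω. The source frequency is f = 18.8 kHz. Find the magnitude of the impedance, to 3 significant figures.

7.62 Ω

ω = 2πf = 118100 rad/s
X_L = ωL = 52.0 Ω
X_C = 1/(ωC) = 25.3 Ω
Branch 1: Z₁ = R = 7.95 Ω
Branch 2 (series LC): Z₂ = j(X_L − X_C) = j26.7 Ω
Parallel: Z = Z₁Z₂/(Z₁+Z₂), |Z| = 7.62 Ω, ∠Z = 16.6°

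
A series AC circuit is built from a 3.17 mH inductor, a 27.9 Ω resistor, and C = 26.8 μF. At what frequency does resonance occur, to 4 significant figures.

ω₀ = 1/√(LC) = 1/√(0.00317 × 2.68e-05) = 3431 rad/s
f₀ = ω₀/(2π) = 546.0 Hz

546.0 Hz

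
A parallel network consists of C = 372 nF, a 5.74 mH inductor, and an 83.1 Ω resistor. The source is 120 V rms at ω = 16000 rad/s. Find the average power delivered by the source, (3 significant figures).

X_L = ωL = 91.8 Ω
X_C = 1/(ωC) = 168 Ω
Parallel: admittances add. Y = 1/R + 1/(jωL) + jωC
Y = (0.0120 − j0.00494) S
|Y| = 0.0130 S → |Z| = 1/|Y| = 76.9 Ω, ∠Z = −∠Y = 22.3°
I = V/|Z| = 1.56 A
P = VI cos φ = 120 × 1.56 × cos(22.3°) = 173 W

173 W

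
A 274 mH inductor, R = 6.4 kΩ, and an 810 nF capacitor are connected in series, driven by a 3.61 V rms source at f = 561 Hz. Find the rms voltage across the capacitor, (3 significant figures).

ω = 2πf = 3525 rad/s
X_L = ωL = 966 Ω
X_C = 1/(ωC) = 350 Ω
Net reactance X = X_L − X_C = 616 Ω
Z = 6400 + j616 Ω
|Z| = √(6400² + 616²) = 6430 Ω
I = V/|Z| = 561 μA
V_C = I·|Z_C| = 0.000561 × 350 = 0.197 V

0.197 V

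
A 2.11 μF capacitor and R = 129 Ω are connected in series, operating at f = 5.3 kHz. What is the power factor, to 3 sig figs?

0.994

ω = 2πf = 33300 rad/s
X_C = 1/(ωC) = 14.2 Ω
Z = 129 − j14.2 Ω
|Z| = √(129² + 14.2²) = 130 Ω
∠Z = arctan(-14.2/129) = -6.30°
cos φ = cos(-6.30°) = 0.994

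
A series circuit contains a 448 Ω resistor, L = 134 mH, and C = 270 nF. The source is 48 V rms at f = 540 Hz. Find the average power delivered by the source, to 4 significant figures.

ω = 2πf = 3393 rad/s
X_L = ωL = 454.7 Ω
X_C = 1/(ωC) = 1092 Ω
Net reactance X = X_L − X_C = -636.9 Ω
Z = 448.0 − j636.9 Ω
|Z| = √(448.0² + 636.9²) = 778.7 Ω
∠Z = arctan(-636.9/448.0) = -54.88°
I = V/|Z| = 61.64 mA
P = VI cos φ = 48 × 0.06164 × cos(-54.88°) = 1.702 W

1.702 W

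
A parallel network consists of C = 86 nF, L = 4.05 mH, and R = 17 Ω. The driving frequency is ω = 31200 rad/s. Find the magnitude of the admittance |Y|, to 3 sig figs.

X_L = ωL = 126 Ω
X_C = 1/(ωC) = 373 Ω
Parallel: admittances add. Y = 1/R + 1/(jωL) + jωC
Y = (0.0588 − j0.00523) S
|Y| = 0.0591 S → |Z| = 1/|Y| = 16.9 Ω, ∠Z = −∠Y = 5.08°

59.1 mS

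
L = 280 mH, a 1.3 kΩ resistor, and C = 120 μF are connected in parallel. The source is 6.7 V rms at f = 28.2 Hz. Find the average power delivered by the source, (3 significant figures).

ω = 2πf = 177.2 rad/s
X_L = ωL = 49.6 Ω
X_C = 1/(ωC) = 47.0 Ω
Parallel: admittances add. Y = 1/R + 1/(jωL) + jωC
Y = (0.000769 + j0.00111) S
|Y| = 0.00135 S → |Z| = 1/|Y| = 742 Ω, ∠Z = −∠Y = -55.2°
I = V/|Z| = 9.03 mA
P = VI cos φ = 6.7 × 0.00903 × cos(-55.2°) = 34.5 mW

34.5 mW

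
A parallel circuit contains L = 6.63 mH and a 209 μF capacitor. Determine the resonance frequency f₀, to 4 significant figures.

135.2 Hz

ω₀ = 1/√(LC) = 1/√(0.00663 × 0.000209) = 849.5 rad/s
f₀ = ω₀/(2π) = 135.2 Hz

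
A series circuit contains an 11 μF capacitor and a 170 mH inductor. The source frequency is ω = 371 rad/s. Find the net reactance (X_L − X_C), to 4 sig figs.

-182.0 Ω

X_L = ωL = 63.07 Ω
X_C = 1/(ωC) = 245.0 Ω
X = 63.07 − 245.0 = -182.0 Ω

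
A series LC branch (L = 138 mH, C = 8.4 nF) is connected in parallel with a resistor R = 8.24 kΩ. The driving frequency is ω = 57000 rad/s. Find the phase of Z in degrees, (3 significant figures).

X_L = ωL = 7870 Ω
X_C = 1/(ωC) = 2090 Ω
Branch 1: Z₁ = R = 8240 Ω
Branch 2 (series LC): Z₂ = j(X_L − X_C) = j5780 Ω
Parallel: Z = Z₁Z₂/(Z₁+Z₂), |Z| = 4730 Ω, ∠Z = 55.0°

55.0°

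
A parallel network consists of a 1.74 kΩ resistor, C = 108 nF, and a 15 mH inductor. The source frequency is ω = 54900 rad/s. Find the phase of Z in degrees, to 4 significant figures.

-83.05°

X_L = ωL = 823.5 Ω
X_C = 1/(ωC) = 168.7 Ω
Parallel: admittances add. Y = 1/R + 1/(jωL) + jωC
Y = (0.0005747 + j0.004715) S
|Y| = 0.004750 S → |Z| = 1/|Y| = 210.5 Ω, ∠Z = −∠Y = -83.05°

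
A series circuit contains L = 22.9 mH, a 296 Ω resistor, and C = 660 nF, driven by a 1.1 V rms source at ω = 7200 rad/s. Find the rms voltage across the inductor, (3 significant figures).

X_L = ωL = 165 Ω
X_C = 1/(ωC) = 210 Ω
Net reactance X = X_L − X_C = -45.6 Ω
Z = 296 − j45.6 Ω
|Z| = √(296² + 45.6²) = 299 Ω
I = V/|Z| = 3.67 mA
V_L = I·|Z_L| = 0.00367 × 165 = 0.606 V

0.606 V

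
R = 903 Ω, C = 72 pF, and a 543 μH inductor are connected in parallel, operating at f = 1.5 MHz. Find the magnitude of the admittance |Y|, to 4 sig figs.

ω = 2πf = 9.425e+06 rad/s
X_L = ωL = 5118 Ω
X_C = 1/(ωC) = 1474 Ω
Parallel: admittances add. Y = 1/R + 1/(jωL) + jωC
Y = (0.001107 + j0.0004832) S
|Y| = 0.001208 S → |Z| = 1/|Y| = 827.7 Ω, ∠Z = −∠Y = -23.57°

1.208 mS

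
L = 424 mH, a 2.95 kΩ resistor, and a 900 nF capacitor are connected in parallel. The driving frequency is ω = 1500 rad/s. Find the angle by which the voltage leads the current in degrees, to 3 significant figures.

33.3°

X_L = ωL = 636 Ω
X_C = 1/(ωC) = 741 Ω
Parallel: admittances add. Y = 1/R + 1/(jωL) + jωC
Y = (0.000339 − j0.000222) S
|Y| = 0.000405 S → |Z| = 1/|Y| = 2470 Ω, ∠Z = −∠Y = 33.3°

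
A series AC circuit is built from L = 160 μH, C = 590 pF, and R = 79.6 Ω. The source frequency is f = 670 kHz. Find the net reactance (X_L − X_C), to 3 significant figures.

271 Ω

ω = 2πf = 4.21e+06 rad/s
X_L = ωL = 674 Ω
X_C = 1/(ωC) = 403 Ω
X = 674 − 403 = 271 Ω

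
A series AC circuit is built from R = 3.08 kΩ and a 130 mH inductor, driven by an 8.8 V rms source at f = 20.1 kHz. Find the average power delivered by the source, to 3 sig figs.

ω = 2πf = 126300 rad/s
X_L = ωL = 16400 Ω
Z = 3080 + j16400 Ω
|Z| = √(3080² + 16400²) = 16700 Ω
∠Z = arctan(16400/3080) = 79.4°
I = V/|Z| = 527 μA
P = VI cos φ = 8.8 × 0.000527 × cos(79.4°) = 855 μW

855 μW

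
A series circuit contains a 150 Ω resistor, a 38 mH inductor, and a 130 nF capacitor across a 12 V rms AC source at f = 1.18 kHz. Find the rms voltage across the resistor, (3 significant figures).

ω = 2πf = 7414 rad/s
X_L = ωL = 282 Ω
X_C = 1/(ωC) = 1040 Ω
Net reactance X = X_L − X_C = -756 Ω
Z = 150 − j756 Ω
|Z| = √(150² + 756²) = 771 Ω
I = V/|Z| = 15.6 mA
V_R = I·|Z_R| = 0.0156 × 150 = 2.34 V

2.34 V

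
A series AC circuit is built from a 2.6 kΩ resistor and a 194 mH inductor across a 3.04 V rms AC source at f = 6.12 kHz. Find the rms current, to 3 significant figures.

ω = 2πf = 38450 rad/s
X_L = ωL = 7460 Ω
Z = 2600 + j7460 Ω
|Z| = √(2600² + 7460²) = 7900 Ω
I = V/|Z| = 3.04/7900 = 385 μA

385 μA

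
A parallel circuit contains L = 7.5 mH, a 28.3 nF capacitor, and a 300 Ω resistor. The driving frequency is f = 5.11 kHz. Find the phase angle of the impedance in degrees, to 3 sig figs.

ω = 2πf = 32110 rad/s
X_L = ωL = 241 Ω
X_C = 1/(ωC) = 1100 Ω
Parallel: admittances add. Y = 1/R + 1/(jωL) + jωC
Y = (0.00333 − j0.00324) S
|Y| = 0.00465 S → |Z| = 1/|Y| = 215 Ω, ∠Z = −∠Y = 44.2°

44.2°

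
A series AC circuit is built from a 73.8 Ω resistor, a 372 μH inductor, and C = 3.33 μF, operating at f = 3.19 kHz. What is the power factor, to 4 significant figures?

ω = 2πf = 20040 rad/s
X_L = ωL = 7.456 Ω
X_C = 1/(ωC) = 14.98 Ω
Net reactance X = X_L − X_C = -7.526 Ω
Z = 73.80 − j7.526 Ω
|Z| = √(73.80² + 7.526²) = 74.18 Ω
∠Z = arctan(-7.526/73.80) = -5.823°
cos φ = cos(-5.823°) = 0.9948

0.9948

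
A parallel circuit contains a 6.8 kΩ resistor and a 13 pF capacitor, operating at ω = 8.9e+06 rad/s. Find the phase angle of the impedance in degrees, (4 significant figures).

-38.19°

X_C = 1/(ωC) = 8643 Ω
Parallel: admittances add. Y = 1/R + jωC
Y = (0.0001471 + j0.0001157) S
|Y| = 0.0001871 S → |Z| = 1/|Y| = 5344 Ω, ∠Z = −∠Y = -38.19°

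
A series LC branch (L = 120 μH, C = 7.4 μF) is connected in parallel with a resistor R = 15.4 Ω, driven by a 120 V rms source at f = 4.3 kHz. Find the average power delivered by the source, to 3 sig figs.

935 W

ω = 2πf = 27020 rad/s
X_L = ωL = 3.24 Ω
X_C = 1/(ωC) = 5.00 Ω
Branch 1: Z₁ = R = 15.4 Ω
Branch 2 (series LC): Z₂ = j(X_L − X_C) = −j1.76 Ω
Parallel: Z = Z₁Z₂/(Z₁+Z₂), |Z| = 1.75 Ω, ∠Z = -83.5°
I = V/|Z| = 68.6 A
P = VI cos φ = 120 × 68.6 × cos(-83.5°) = 935 W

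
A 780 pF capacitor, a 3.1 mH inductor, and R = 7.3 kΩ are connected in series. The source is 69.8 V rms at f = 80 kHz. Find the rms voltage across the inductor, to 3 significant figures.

ω = 2πf = 502700 rad/s
X_L = ωL = 1560 Ω
X_C = 1/(ωC) = 2550 Ω
Net reactance X = X_L − X_C = -992 Ω
Z = 7300 − j992 Ω
|Z| = √(7300² + 992²) = 7370 Ω
I = V/|Z| = 9.47 mA
V_L = I·|Z_L| = 0.00947 × 1560 = 14.8 V

14.8 V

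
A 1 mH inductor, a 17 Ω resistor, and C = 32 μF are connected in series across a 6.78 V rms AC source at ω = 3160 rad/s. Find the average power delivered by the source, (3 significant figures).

X_L = ωL = 3.16 Ω
X_C = 1/(ωC) = 9.89 Ω
Net reactance X = X_L − X_C = -6.73 Ω
Z = 17.0 − j6.73 Ω
|Z| = √(17.0² + 6.73²) = 18.3 Ω
∠Z = arctan(-6.73/17.0) = -21.6°
I = V/|Z| = 371 mA
P = VI cos φ = 6.78 × 0.371 × cos(-21.6°) = 2.34 W

2.34 W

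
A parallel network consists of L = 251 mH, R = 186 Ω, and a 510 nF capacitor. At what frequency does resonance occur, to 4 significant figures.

444.8 Hz

ω₀ = 1/√(LC) = 1/√(0.251 × 5.1e-07) = 2795 rad/s
f₀ = ω₀/(2π) = 444.8 Hz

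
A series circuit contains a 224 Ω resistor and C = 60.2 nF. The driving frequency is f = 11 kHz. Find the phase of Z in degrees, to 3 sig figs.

-47.0°

ω = 2πf = 69120 rad/s
X_C = 1/(ωC) = 240 Ω
Z = 224 − j240 Ω
|Z| = √(224² + 240²) = 329 Ω
∠Z = arctan(-240/224) = -47.0°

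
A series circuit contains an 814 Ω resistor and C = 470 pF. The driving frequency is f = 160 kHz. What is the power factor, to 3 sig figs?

0.359

ω = 2πf = 1.005e+06 rad/s
X_C = 1/(ωC) = 2120 Ω
Z = 814 − j2120 Ω
|Z| = √(814² + 2120²) = 2270 Ω
∠Z = arctan(-2120/814) = -69.0°
cos φ = cos(-69.0°) = 0.359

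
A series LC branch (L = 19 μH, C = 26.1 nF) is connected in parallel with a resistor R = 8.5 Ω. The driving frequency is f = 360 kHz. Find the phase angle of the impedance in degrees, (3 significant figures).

ω = 2πf = 2.262e+06 rad/s
X_L = ωL = 43.0 Ω
X_C = 1/(ωC) = 16.9 Ω
Branch 1: Z₁ = R = 8.50 Ω
Branch 2 (series LC): Z₂ = j(X_L − X_C) = j26.0 Ω
Parallel: Z = Z₁Z₂/(Z₁+Z₂), |Z| = 8.08 Ω, ∠Z = 18.1°

18.1°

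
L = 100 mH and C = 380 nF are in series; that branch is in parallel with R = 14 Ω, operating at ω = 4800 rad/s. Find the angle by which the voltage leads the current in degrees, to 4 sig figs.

-11.59°

X_L = ωL = 480.0 Ω
X_C = 1/(ωC) = 548.2 Ω
Branch 1: Z₁ = R = 14.00 Ω
Branch 2 (series LC): Z₂ = j(X_L − X_C) = −j68.25 Ω
Parallel: Z = Z₁Z₂/(Z₁+Z₂), |Z| = 13.71 Ω, ∠Z = -11.59°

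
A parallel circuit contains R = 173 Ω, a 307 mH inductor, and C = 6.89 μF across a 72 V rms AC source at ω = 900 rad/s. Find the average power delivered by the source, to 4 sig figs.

29.97 W

X_L = ωL = 276.3 Ω
X_C = 1/(ωC) = 161.3 Ω
Parallel: admittances add. Y = 1/R + 1/(jωL) + jωC
Y = (0.005780 + j0.002582) S
|Y| = 0.006331 S → |Z| = 1/|Y| = 158.0 Ω, ∠Z = −∠Y = -24.07°
I = V/|Z| = 455.8 mA
P = VI cos φ = 72 × 0.4558 × cos(-24.07°) = 29.97 W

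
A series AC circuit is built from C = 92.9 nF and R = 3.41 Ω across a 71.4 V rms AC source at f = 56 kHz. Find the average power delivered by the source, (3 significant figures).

ω = 2πf = 351900 rad/s
X_C = 1/(ωC) = 30.6 Ω
Z = 3.41 − j30.6 Ω
|Z| = √(3.41² + 30.6²) = 30.8 Ω
∠Z = arctan(-30.6/3.41) = -83.6°
I = V/|Z| = 2.32 A
P = VI cos φ = 71.4 × 2.32 × cos(-83.6°) = 18.3 W

18.3 W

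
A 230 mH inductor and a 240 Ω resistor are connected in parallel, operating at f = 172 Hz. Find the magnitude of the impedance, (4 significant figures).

172.7 Ω

ω = 2πf = 1081 rad/s
X_L = ωL = 248.6 Ω
Parallel: admittances add. Y = 1/R + 1/(jωL)
Y = (0.004167 − j0.004023) S
|Y| = 0.005792 S → |Z| = 1/|Y| = 172.7 Ω, ∠Z = −∠Y = 44.00°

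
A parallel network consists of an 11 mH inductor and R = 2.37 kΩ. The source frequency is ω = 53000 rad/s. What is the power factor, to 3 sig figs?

0.239

X_L = ωL = 583 Ω
Parallel: admittances add. Y = 1/R + 1/(jωL)
Y = (0.000422 − j0.00172) S
|Y| = 0.00177 S → |Z| = 1/|Y| = 566 Ω, ∠Z = −∠Y = 76.2°
cos φ = cos(76.2°) = 0.239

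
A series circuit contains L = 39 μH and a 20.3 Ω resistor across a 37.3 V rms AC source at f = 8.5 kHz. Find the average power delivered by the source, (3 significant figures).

67.8 W

ω = 2πf = 53410 rad/s
X_L = ωL = 2.08 Ω
Z = 20.3 + j2.08 Ω
|Z| = √(20.3² + 2.08²) = 20.4 Ω
∠Z = arctan(2.08/20.3) = 5.86°
I = V/|Z| = 1.83 A
P = VI cos φ = 37.3 × 1.83 × cos(5.86°) = 67.8 W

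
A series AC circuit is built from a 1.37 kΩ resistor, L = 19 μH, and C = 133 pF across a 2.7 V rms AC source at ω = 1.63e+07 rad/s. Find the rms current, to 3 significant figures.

1.96 mA

X_L = ωL = 310 Ω
X_C = 1/(ωC) = 461 Ω
Net reactance X = X_L − X_C = -152 Ω
Z = 1370 − j152 Ω
|Z| = √(1370² + 152²) = 1380 Ω
I = V/|Z| = 2.7/1380 = 1.96 mA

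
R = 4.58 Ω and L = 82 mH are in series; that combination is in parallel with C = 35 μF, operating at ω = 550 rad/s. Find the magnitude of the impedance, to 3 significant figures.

X_L = ωL = 45.1 Ω
X_C = 1/(ωC) = 51.9 Ω
Branch 1 (R+jX_L): Z₁ = 4.58 + j45.1 Ω, |Z₁| = 45.3 Ω
Branch 2 (−jX_C): Z₂ = −j51.9 Ω
Parallel: Z = Z₁Z₂/(Z₁+Z₂), |Z| = 286 Ω, ∠Z = 50.4°

286 Ω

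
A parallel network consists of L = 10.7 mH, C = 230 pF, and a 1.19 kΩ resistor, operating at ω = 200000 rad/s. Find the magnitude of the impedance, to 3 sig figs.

X_L = ωL = 2140 Ω
X_C = 1/(ωC) = 21700 Ω
Parallel: admittances add. Y = 1/R + 1/(jωL) + jωC
Y = (0.000840 − j0.000421) S
|Y| = 0.000940 S → |Z| = 1/|Y| = 1060 Ω, ∠Z = −∠Y = 26.6°

1060 Ω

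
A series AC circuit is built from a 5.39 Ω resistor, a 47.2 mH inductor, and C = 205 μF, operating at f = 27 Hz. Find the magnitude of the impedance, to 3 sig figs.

ω = 2πf = 169.6 rad/s
X_L = ωL = 8.01 Ω
X_C = 1/(ωC) = 28.8 Ω
Net reactance X = X_L − X_C = -20.7 Ω
Z = 5.39 − j20.7 Ω
|Z| = √(5.39² + 20.7²) = 21.4 Ω

21.4 Ω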